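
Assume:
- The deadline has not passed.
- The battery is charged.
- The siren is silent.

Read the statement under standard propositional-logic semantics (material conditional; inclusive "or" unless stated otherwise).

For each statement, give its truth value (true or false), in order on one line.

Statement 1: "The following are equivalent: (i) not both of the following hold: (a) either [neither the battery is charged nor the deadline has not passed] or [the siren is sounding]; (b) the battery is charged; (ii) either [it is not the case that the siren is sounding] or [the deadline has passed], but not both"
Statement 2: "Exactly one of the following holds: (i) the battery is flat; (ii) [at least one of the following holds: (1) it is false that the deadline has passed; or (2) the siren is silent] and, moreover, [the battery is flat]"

Statement 1 True; Statement 2 False

Let R = "the battery is charged" (True), P = "the deadline has passed" (False), K = "the siren is sounding" (False).

Statement 1: In symbols: (((R nor not P) or K) nand R) iff (not K xor P)

not P = not False = True
R nor not P = True nor True = False
(R nor not P) or K = False or False = False
((R nor not P) or K) nand R = False nand True = True
not K = not False = True
not K xor P = True xor False = True
(((R nor not P) or K) nand R) iff (not K xor P) = True iff True = True
Hence Statement 1 is true.

Statement 2: This is not R xor ((not P or not K) and not R).

not R = not True = False
not P = not False = True
not K = not False = True
not P or not K = True or True = True
not R = not True = False
(not P or not K) and not R = True and False = False
not R xor ((not P or not K) and not R) = False xor False = False
So Statement 2 is false.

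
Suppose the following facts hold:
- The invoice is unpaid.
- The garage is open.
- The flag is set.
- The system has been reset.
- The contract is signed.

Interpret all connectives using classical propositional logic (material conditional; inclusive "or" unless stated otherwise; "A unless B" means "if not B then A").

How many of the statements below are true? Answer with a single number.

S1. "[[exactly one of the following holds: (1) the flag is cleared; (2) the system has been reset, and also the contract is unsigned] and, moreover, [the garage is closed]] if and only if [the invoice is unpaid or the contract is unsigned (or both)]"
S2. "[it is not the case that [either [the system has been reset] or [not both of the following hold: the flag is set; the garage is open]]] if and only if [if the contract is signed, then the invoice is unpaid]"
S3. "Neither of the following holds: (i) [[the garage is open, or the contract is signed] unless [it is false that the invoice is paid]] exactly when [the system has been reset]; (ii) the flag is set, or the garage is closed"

Let U = "the flag is set" (True), K = "the system has been reset" (True), G = "the contract is signed" (True), R = "the garage is closed" (False), D = "the invoice is paid" (False).

S1: In symbols: ((not U xor (K and not G)) and R) iff (not D or not G)

not U = not True = False
not G = not True = False
K and not G = True and False = False
not U xor (K and not G) = False xor False = False
(not U xor (K and not G)) and R = False and False = False
not D = not False = True
not G = not True = False
not D or not G = True or False = True
((not U xor (K and not G)) and R) iff (not D or not G) = False iff True = False
Hence S1 is false.

S2: Parsed as not (K or (U nand not R)) iff (G -> not D)

not R = not False = True
U nand not R = True nand True = False
K or (U nand not R) = True or False = True
not (K or (U nand not R)) = not True = False
not D = not False = True
G -> not D = True -> True = True
not (K or (U nand not R)) iff (G -> not D) = False iff True = False
Hence S2 is false.

S3: This is (((not R or G) or not D) iff K) nor (U or R).

not R = not False = True
not R or G = True or True = True
not D = not False = True
(not R or G) or not D = True or True = True
((not R or G) or not D) iff K = True iff True = True
U or R = True or False = True
(((not R or G) or not D) iff K) nor (U or R) = True nor True = False
Hence S3 is false.

Count: 0.

0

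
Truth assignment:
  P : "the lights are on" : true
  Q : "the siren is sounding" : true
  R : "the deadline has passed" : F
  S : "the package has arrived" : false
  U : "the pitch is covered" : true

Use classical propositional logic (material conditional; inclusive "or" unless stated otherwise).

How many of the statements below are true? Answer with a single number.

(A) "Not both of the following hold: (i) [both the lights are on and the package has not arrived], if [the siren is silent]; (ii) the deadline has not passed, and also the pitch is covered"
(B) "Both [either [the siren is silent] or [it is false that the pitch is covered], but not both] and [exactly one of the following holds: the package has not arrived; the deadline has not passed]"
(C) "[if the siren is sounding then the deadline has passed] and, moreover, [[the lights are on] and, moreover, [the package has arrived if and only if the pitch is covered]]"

0

(A): Parsed as (not Q -> (P and not S)) nand (not R and U)

not Q = not True = False
not S = not False = True
P and not S = True and True = True
not Q -> (P and not S) = False -> True = True
not R = not False = True
not R and U = True and True = True
(not Q -> (P and not S)) nand (not R and U) = True nand True = False
Hence (A) is false.

(B): Formalization: (not Q xor not U) and (not S xor not R)

not Q = not True = False
not U = not True = False
not Q xor not U = False xor False = False
not S = not False = True
not R = not False = True
not S xor not R = True xor True = False
(not Q xor not U) and (not S xor not R) = False and False = False
Hence (B) is false.

(C): This is (Q -> R) and (P and (S iff U)).

Q -> R = True -> False = False
S iff U = False iff True = False
P and (S iff U) = True and False = False
(Q -> R) and (P and (S iff U)) = False and False = False
Hence (C) is false.

Count: 0.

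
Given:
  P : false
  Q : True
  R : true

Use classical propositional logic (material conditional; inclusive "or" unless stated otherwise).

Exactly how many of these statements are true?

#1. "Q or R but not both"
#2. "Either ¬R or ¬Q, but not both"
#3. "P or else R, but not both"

1

#1: In symbols: Q ⊕ R

Q ⊕ R = T ⊕ T = F
Thus #1 is false.

#2: Formalization: ¬R ⊕ ¬Q

¬R = ¬T = F
¬Q = ¬T = F
¬R ⊕ ¬Q = F ⊕ F = F
Thus #2 is false.

#3: In symbols: P ⊕ R

P ⊕ R = F ⊕ T = T
Hence #3 is true.

Count: 1.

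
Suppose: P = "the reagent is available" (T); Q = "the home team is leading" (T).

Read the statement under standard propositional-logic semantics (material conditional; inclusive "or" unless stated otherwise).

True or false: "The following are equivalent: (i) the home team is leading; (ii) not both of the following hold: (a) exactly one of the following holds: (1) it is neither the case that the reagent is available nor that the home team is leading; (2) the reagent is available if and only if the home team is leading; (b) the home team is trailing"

Formalization: Q ↔ (((P ↓ Q) ⊕ (P ↔ Q)) ↑ ¬Q)

P ↓ Q = T ↓ T = F
P ↔ Q = T ↔ T = T
(P ↓ Q) ⊕ (P ↔ Q) = F ⊕ T = T
¬Q = ¬T = F
((P ↓ Q) ⊕ (P ↔ Q)) ↑ ¬Q = T ↑ F = T
Q ↔ (((P ↓ Q) ⊕ (P ↔ Q)) ↑ ¬Q) = T ↔ T = T

True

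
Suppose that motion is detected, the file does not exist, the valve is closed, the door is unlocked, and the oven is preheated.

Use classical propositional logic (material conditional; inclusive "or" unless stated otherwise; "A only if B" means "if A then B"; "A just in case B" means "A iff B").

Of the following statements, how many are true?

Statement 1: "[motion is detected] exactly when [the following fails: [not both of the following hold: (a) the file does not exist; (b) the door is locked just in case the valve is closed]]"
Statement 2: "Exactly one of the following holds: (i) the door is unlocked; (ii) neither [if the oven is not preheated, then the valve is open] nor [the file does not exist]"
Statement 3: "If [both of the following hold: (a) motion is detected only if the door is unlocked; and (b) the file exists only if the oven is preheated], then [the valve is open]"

Let L = "motion is detected" (True), Q = "the file exists" (False), S = "the door is locked" (False), W = "the valve is open" (False), U = "the oven is preheated" (True).

Statement 1: This is L iff not (not Q nand (S iff not W)).

not Q = not False = True
not W = not False = True
S iff not W = False iff True = False
not Q nand (S iff not W) = True nand False = True
not (not Q nand (S iff not W)) = not True = False
L iff not (not Q nand (S iff not W)) = True iff False = False
Thus Statement 1 is false.

Statement 2: Parsed as not S xor ((not U -> W) nor not Q)

not S = not False = True
not U = not True = False
not U -> W = False -> False = True
not Q = not False = True
(not U -> W) nor not Q = True nor True = False
not S xor ((not U -> W) nor not Q) = True xor False = True
Thus Statement 2 is true.

Statement 3: Formalization: ((L -> not S) and (Q -> U)) -> W

not S = not False = True
L -> not S = True -> True = True
Q -> U = False -> True = True
(L -> not S) and (Q -> U) = True and True = True
((L -> not S) and (Q -> U)) -> W = True -> False = False
Hence Statement 3 is false.

True statements: 1 (Statement 2).

1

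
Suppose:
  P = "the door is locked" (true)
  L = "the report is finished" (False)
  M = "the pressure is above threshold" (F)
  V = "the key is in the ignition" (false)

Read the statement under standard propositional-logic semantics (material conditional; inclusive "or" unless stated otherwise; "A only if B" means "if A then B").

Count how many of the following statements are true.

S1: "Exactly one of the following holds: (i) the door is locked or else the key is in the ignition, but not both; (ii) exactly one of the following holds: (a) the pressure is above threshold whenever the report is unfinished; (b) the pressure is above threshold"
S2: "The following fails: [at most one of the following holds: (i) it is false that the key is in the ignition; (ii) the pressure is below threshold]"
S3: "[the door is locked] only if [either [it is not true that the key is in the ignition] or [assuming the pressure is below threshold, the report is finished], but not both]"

3

S1: Parsed as (P xor V) xor ((not L -> M) xor M)

P xor V = True xor False = True
not L = not False = True
not L -> M = True -> False = False
(not L -> M) xor M = False xor False = False
(P xor V) xor ((not L -> M) xor M) = True xor False = True
Thus S1 is true.

S2: Parsed as not (not V nand not M)

not V = not False = True
not M = not False = True
not V nand not M = True nand True = False
not (not V nand not M) = not False = True
So S2 is true.

S3: Formalization: P -> (not V xor (not M -> L))

not V = not False = True
not M = not False = True
not M -> L = True -> False = False
not V xor (not M -> L) = True xor False = True
P -> (not V xor (not M -> L)) = True -> True = True
Hence S3 is true.

True statements: 3.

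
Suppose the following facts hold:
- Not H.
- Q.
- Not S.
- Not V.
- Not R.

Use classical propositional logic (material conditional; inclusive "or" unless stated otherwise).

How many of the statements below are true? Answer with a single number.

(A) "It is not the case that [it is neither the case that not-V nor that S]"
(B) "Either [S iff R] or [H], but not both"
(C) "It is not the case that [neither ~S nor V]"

3

(A): Formalization: ~(~V nor S)

~V = ~F = T
~V nor S = T nor F = F
~(~V nor S) = ~F = T
Hence (A) is true.

(B): This is (S <-> R) xor H.

S <-> R = F <-> F = T
(S <-> R) xor H = T xor F = T
Hence (B) is true.

(C): This is ~(~S nor V).

~S = ~F = T
~S nor V = T nor F = F
~(~S nor V) = ~F = T
Hence (C) is true.

True statements: 3 ((A), (B), (C)).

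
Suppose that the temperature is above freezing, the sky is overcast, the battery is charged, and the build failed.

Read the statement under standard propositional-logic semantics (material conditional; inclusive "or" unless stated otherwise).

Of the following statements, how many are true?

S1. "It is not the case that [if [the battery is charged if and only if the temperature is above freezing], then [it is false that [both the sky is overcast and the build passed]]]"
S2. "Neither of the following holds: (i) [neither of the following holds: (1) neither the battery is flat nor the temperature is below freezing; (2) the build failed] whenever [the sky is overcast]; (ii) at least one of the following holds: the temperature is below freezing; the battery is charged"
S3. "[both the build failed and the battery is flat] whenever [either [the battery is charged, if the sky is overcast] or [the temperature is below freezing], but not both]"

0

Let H = "the battery is charged" (True), G = "the temperature is below freezing" (False), Q = "the sky is overcast" (True), R = "the build passed" (False).

S1: This is not ((H iff not G) -> not (Q and R)).

not G = not False = True
H iff not G = True iff True = True
Q and R = True and False = False
not (Q and R) = not False = True
(H iff not G) -> not (Q and R) = True -> True = True
not ((H iff not G) -> not (Q and R)) = not True = False
So S1 is false.

S2: In symbols: (Q -> ((not H nor G) nor not R)) nor (G or H)

not H = not True = False
not H nor G = False nor False = True
not R = not False = True
(not H nor G) nor not R = True nor True = False
Q -> ((not H nor G) nor not R) = True -> False = False
G or H = False or True = True
(Q -> ((not H nor G) nor not R)) nor (G or H) = False nor True = False
So S2 is false.

S3: Parsed as ((Q -> H) xor G) -> (not R and not H)

Q -> H = True -> True = True
(Q -> H) xor G = True xor False = True
not R = not False = True
not H = not True = False
not R and not H = True and False = False
((Q -> H) xor G) -> (not R and not H) = True -> False = False
So S3 is false.

True statements: 0 (none).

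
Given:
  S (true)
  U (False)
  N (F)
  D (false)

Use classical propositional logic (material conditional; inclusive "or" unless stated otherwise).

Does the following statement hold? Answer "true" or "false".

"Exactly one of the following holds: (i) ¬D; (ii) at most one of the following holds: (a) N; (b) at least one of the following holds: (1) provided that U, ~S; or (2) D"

Values: D=F, N=F, U=F, S=T.
Parsed as ¬D ⊕ (N ↑ ((U → ¬S) ∨ D))

¬D = ¬F = T
¬S = ¬T = F
U → ¬S = F → F = T
(U → ¬S) ∨ D = T ∨ F = T
N ↑ ((U → ¬S) ∨ D) = F ↑ T = T
¬D ⊕ (N ↑ ((U → ¬S) ∨ D)) = T ⊕ T = F

False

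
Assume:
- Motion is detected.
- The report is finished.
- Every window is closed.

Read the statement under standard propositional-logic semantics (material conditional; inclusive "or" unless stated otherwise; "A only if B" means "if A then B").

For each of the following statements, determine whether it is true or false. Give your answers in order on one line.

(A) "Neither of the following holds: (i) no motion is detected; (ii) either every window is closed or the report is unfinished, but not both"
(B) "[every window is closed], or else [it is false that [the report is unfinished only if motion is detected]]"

Let P = "motion is detected" (T), R = "a window is open" (F), Q = "the report is finished" (T).

(A): This is ~P nor (~R xor ~Q).

~P = ~T = F
~R = ~F = T
~Q = ~T = F
~R xor ~Q = T xor F = T
~P nor (~R xor ~Q) = F nor T = F
Thus (A) is false.

(B): Parsed as ~R | ~(~Q -> P)

~R = ~F = T
~Q = ~T = F
~Q -> P = F -> T = T
~(~Q -> P) = ~T = F
~R | ~(~Q -> P) = T | F = T
So (B) is true.

(A) F; (B) T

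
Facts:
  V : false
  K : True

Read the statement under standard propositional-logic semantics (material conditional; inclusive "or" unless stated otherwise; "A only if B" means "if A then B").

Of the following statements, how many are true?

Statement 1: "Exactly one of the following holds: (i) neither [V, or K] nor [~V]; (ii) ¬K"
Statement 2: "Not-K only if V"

Statement 1: This is ((V or K) nor not V) xor not K.

V or K = False or True = True
not V = not False = True
(V or K) nor not V = True nor True = False
not K = not True = False
((V or K) nor not V) xor not K = False xor False = False
So Statement 1 is false.

Statement 2: Parsed as not K -> V

not K = not True = False
not K -> V = False -> False = True
Hence Statement 2 is true.

Count: 1.

1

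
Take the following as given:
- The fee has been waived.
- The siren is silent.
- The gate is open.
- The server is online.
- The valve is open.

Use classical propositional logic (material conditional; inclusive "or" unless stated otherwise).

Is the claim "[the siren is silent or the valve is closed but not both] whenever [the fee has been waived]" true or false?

The statement is true.

Let P = "the fee has been waived" (True), Q = "the siren is sounding" (False), U = "the valve is open" (True).
This is P -> (not Q xor not U).

not Q = not False = True
not U = not True = False
not Q xor not U = True xor False = True
P -> (not Q xor not U) = True -> True = True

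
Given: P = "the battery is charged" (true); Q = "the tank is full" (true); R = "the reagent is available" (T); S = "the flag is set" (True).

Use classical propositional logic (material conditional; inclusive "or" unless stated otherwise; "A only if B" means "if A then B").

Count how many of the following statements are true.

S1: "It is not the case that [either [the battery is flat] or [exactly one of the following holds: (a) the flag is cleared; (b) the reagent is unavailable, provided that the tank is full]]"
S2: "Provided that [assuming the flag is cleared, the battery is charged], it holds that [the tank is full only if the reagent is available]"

S1: Parsed as ~(~P | (~S xor (Q -> ~R)))

~P = ~T = F
~S = ~T = F
~R = ~T = F
Q -> ~R = T -> F = F
~S xor (Q -> ~R) = F xor F = F
~P | (~S xor (Q -> ~R)) = F | F = F
~(~P | (~S xor (Q -> ~R))) = ~F = T
Hence S1 is true.

S2: In symbols: (~S -> P) -> (Q -> R)

~S = ~T = F
~S -> P = F -> T = T
Q -> R = T -> T = T
(~S -> P) -> (Q -> R) = T -> T = T
Hence S2 is true.

True statements: 2 (S1, S2).

2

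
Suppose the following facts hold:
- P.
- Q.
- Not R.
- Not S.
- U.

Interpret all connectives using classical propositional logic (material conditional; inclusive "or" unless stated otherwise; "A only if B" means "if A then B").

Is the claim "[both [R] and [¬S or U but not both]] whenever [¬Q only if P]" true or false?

False.

Parsed as (¬Q → P) → (R ∧ (¬S ⊕ U))

¬Q = ¬T = F
¬Q → P = F → T = T
¬S = ¬F = T
¬S ⊕ U = T ⊕ T = F
R ∧ (¬S ⊕ U) = F ∧ F = F
(¬Q → P) → (R ∧ (¬S ⊕ U)) = T → F = F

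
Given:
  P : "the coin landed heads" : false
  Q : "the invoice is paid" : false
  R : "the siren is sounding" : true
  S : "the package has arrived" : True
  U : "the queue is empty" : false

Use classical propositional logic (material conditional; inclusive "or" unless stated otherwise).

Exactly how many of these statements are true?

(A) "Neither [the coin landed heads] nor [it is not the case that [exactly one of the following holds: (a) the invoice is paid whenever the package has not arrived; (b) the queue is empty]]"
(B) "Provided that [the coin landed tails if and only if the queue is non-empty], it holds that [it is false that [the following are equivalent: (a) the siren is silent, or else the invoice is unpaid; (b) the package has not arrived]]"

2

(A): In symbols: P nor ~((~S -> Q) xor U)

~S = ~T = F
~S -> Q = F -> F = T
(~S -> Q) xor U = T xor F = T
~((~S -> Q) xor U) = ~T = F
P nor ~((~S -> Q) xor U) = F nor F = T
Thus (A) is true.

(B): Formalization: (~P <-> ~U) -> ~((~R | ~Q) <-> ~S)

~P = ~F = T
~U = ~F = T
~P <-> ~U = T <-> T = T
~R = ~T = F
~Q = ~F = T
~R | ~Q = F | T = T
~S = ~T = F
(~R | ~Q) <-> ~S = T <-> F = F
~((~R | ~Q) <-> ~S) = ~F = T
(~P <-> ~U) -> ~((~R | ~Q) <-> ~S) = T -> T = T
Hence (B) is true.

Count: 2.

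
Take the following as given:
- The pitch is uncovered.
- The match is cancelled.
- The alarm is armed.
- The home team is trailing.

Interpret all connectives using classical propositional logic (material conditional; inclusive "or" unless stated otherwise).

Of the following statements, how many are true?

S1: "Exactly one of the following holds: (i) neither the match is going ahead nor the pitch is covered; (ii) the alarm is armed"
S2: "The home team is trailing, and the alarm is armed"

1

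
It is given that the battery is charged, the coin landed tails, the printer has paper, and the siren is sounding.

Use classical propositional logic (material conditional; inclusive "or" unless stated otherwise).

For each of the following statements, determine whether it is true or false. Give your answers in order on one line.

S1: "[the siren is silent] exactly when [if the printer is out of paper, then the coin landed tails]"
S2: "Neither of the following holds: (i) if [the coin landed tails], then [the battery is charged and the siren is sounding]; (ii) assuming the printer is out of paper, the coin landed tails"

Let S = "the siren is sounding" (True), R = "the printer has paper" (True), Q = "the coin landed heads" (False), P = "the battery is charged" (True).

S1: In symbols: not S iff (not R -> not Q)

not S = not True = False
not R = not True = False
not Q = not False = True
not R -> not Q = False -> True = True
not S iff (not R -> not Q) = False iff True = False
Hence S1 is false.

S2: In symbols: (not Q -> (P and S)) nor (not R -> not Q)

not Q = not False = True
P and S = True and True = True
not Q -> (P and S) = True -> True = True
not R = not True = False
not Q = not False = True
not R -> not Q = False -> True = True
(not Q -> (P and S)) nor (not R -> not Q) = True nor True = False
So S2 is false.

S1 F, S2 F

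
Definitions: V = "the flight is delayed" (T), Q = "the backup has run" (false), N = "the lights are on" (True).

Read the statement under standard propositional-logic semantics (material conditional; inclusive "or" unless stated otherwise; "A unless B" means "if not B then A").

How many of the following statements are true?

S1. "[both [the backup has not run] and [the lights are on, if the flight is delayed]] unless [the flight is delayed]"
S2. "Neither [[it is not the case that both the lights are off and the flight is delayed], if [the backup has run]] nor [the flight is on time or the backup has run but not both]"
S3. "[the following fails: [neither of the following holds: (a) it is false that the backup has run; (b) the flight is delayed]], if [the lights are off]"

2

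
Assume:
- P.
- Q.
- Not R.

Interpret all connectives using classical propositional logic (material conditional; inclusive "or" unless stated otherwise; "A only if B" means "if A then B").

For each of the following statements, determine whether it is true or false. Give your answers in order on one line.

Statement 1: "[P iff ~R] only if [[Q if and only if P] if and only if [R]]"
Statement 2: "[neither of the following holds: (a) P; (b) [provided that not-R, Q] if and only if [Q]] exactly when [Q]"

Statement 1 F; Statement 2 F

Statement 1: In symbols: (P iff not R) -> ((Q iff P) iff R)

not R = not False = True
P iff not R = True iff True = True
Q iff P = True iff True = True
(Q iff P) iff R = True iff False = False
(P iff not R) -> ((Q iff P) iff R) = True -> False = False
So Statement 1 is false.

Statement 2: This is (P nor ((not R -> Q) iff Q)) iff Q.

not R = not False = True
not R -> Q = True -> True = True
(not R -> Q) iff Q = True iff True = True
P nor ((not R -> Q) iff Q) = True nor True = False
(P nor ((not R -> Q) iff Q)) iff Q = False iff True = False
Hence Statement 2 is false.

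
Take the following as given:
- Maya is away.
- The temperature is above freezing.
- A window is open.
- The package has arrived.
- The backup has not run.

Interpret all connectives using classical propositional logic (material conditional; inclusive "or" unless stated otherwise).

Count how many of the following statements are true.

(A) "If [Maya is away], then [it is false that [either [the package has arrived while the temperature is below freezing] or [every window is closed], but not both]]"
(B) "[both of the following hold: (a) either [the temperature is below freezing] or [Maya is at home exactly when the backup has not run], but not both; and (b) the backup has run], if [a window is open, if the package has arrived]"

1

Let P = "Maya is at home" (F), S = "the package has arrived" (T), Q = "the temperature is below freezing" (F), R = "a window is open" (T), U = "the backup has run" (F).

(A): Parsed as ~P -> ~((S & Q) xor ~R)

~P = ~F = T
S & Q = T & F = F
~R = ~T = F
(S & Q) xor ~R = F xor F = F
~((S & Q) xor ~R) = ~F = T
~P -> ~((S & Q) xor ~R) = T -> T = T
So (A) is true.

(B): In symbols: (S -> R) -> ((Q xor (P <-> ~U)) & U)

S -> R = T -> T = T
~U = ~F = T
P <-> ~U = F <-> T = F
Q xor (P <-> ~U) = F xor F = F
(Q xor (P <-> ~U)) & U = F & F = F
(S -> R) -> ((Q xor (P <-> ~U)) & U) = T -> F = F
Hence (B) is false.

Count: 1.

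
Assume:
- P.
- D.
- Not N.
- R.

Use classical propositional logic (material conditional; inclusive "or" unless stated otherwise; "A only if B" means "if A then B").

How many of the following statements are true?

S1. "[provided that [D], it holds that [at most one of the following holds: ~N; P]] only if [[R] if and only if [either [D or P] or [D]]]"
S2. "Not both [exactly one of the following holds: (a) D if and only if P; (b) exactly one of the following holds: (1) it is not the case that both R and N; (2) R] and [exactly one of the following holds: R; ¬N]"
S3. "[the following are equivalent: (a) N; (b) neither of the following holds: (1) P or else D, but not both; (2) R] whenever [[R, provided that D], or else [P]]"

3

S1: In symbols: (D → (¬N ↑ P)) → (R ↔ ((D ∨ P) ∨ D))

¬N = ¬F = T
¬N ↑ P = T ↑ T = F
D → (¬N ↑ P) = T → F = F
D ∨ P = T ∨ T = T
(D ∨ P) ∨ D = T ∨ T = T
R ↔ ((D ∨ P) ∨ D) = T ↔ T = T
(D → (¬N ↑ P)) → (R ↔ ((D ∨ P) ∨ D)) = F → T = T
Thus S1 is true.

S2: This is ((D ↔ P) ⊕ ((R ↑ N) ⊕ R)) ↑ (R ⊕ ¬N).

D ↔ P = T ↔ T = T
R ↑ N = T ↑ F = T
(R ↑ N) ⊕ R = T ⊕ T = F
(D ↔ P) ⊕ ((R ↑ N) ⊕ R) = T ⊕ F = T
¬N = ¬F = T
R ⊕ ¬N = T ⊕ T = F
((D ↔ P) ⊕ ((R ↑ N) ⊕ R)) ↑ (R ⊕ ¬N) = T ↑ F = T
Hence S2 is true.

S3: This is ((D → R) ∨ P) → (N ↔ ((P ⊕ D) ↓ R)).

D → R = T → T = T
(D → R) ∨ P = T ∨ T = T
P ⊕ D = T ⊕ T = F
(P ⊕ D) ↓ R = F ↓ T = F
N ↔ ((P ⊕ D) ↓ R) = F ↔ F = T
((D → R) ∨ P) → (N ↔ ((P ⊕ D) ↓ R)) = T → T = T
Thus S3 is true.

3 of the 3 statements are true.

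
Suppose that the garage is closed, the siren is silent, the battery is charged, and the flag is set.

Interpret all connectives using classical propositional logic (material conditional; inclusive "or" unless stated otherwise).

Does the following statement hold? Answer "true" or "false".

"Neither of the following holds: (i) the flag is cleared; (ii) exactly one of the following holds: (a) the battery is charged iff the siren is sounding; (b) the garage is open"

True

Let W = "the flag is set" (T), V = "the battery is charged" (T), P = "the siren is sounding" (F), G = "the garage is closed" (T).
Parsed as ¬W ↓ ((V ↔ P) ⊕ ¬G)

¬W = ¬T = F
V ↔ P = T ↔ F = F
¬G = ¬T = F
(V ↔ P) ⊕ ¬G = F ⊕ F = F
¬W ↓ ((V ↔ P) ⊕ ¬G) = F ↓ F = T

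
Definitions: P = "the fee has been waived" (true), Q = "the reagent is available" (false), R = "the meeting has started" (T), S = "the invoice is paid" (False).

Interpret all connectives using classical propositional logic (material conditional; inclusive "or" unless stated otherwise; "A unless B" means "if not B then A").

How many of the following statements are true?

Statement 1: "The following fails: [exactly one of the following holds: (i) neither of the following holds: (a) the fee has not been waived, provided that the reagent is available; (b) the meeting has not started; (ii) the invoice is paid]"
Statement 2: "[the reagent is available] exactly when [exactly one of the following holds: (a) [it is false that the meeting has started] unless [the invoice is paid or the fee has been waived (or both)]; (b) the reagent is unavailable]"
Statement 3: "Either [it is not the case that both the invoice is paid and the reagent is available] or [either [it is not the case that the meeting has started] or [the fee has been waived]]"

3

Statement 1: This is ~(((Q -> ~P) nor ~R) xor S).

~P = ~T = F
Q -> ~P = F -> F = T
~R = ~T = F
(Q -> ~P) nor ~R = T nor F = F
((Q -> ~P) nor ~R) xor S = F xor F = F
~(((Q -> ~P) nor ~R) xor S) = ~F = T
So Statement 1 is true.

Statement 2: In symbols: Q <-> ((~R | (S | P)) xor ~Q)

~R = ~T = F
S | P = F | T = T
~R | (S | P) = F | T = T
~Q = ~F = T
(~R | (S | P)) xor ~Q = T xor T = F
Q <-> ((~R | (S | P)) xor ~Q) = F <-> F = T
Hence Statement 2 is true.

Statement 3: In symbols: (S nand Q) | (~R | P)

S nand Q = F nand F = T
~R = ~T = F
~R | P = F | T = T
(S nand Q) | (~R | P) = T | T = T
Hence Statement 3 is true.

Count: 3.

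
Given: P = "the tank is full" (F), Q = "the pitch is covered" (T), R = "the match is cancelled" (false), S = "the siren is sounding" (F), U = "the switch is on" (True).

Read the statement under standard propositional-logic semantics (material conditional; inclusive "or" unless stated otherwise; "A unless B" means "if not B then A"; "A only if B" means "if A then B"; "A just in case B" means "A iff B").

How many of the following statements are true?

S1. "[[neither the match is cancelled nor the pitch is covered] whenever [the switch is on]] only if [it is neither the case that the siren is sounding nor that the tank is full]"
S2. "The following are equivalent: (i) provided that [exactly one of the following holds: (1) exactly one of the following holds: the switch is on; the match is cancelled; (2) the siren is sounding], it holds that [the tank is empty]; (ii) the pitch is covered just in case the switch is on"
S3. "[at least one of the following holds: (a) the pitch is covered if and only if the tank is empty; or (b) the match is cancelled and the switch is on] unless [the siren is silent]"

3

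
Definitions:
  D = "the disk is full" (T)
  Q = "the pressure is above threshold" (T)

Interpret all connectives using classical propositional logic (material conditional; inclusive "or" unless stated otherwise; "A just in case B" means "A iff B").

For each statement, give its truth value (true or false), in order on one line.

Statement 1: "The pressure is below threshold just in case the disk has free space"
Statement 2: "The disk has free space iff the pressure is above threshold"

Statement 1 T, Statement 2 F

Statement 1: Formalization: not Q iff not D

not Q = not True = False
not D = not True = False
not Q iff not D = False iff False = True
So Statement 1 is true.

Statement 2: In symbols: not D iff Q

not D = not True = False
not D iff Q = False iff True = False
Thus Statement 2 is false.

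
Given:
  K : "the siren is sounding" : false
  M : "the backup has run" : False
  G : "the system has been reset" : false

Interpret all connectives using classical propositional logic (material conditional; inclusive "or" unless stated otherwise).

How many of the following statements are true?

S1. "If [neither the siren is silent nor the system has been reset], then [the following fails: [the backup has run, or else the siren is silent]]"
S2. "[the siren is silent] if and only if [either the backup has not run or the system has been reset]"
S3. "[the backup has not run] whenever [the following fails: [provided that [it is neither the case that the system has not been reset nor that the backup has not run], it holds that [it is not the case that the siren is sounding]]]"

3

S1: Formalization: (¬K ↓ G) → ¬(M ∨ ¬K)

¬K = ¬F = T
¬K ↓ G = T ↓ F = F
¬K = ¬F = T
M ∨ ¬K = F ∨ T = T
¬(M ∨ ¬K) = ¬T = F
(¬K ↓ G) → ¬(M ∨ ¬K) = F → F = T
Thus S1 is true.

S2: In symbols: ¬K ↔ (¬M ∨ G)

¬K = ¬F = T
¬M = ¬F = T
¬M ∨ G = T ∨ F = T
¬K ↔ (¬M ∨ G) = T ↔ T = T
Thus S2 is true.

S3: Formalization: ¬((¬G ↓ ¬M) → ¬K) → ¬M

¬G = ¬F = T
¬M = ¬F = T
¬G ↓ ¬M = T ↓ T = F
¬K = ¬F = T
(¬G ↓ ¬M) → ¬K = F → T = T
¬((¬G ↓ ¬M) → ¬K) = ¬T = F
¬M = ¬F = T
¬((¬G ↓ ¬M) → ¬K) → ¬M = F → T = T
Hence S3 is true.

Count: 3.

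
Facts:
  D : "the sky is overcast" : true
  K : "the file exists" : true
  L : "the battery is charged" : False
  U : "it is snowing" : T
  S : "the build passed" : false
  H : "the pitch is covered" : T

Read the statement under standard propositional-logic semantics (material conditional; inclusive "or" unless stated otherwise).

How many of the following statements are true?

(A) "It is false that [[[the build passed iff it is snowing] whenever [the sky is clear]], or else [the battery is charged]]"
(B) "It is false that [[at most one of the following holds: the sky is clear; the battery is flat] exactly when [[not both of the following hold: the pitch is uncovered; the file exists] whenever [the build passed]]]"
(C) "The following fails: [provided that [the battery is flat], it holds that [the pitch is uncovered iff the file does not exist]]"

(A): Formalization: ~((~D -> (S <-> U)) | L)

~D = ~T = F
S <-> U = F <-> T = F
~D -> (S <-> U) = F -> F = T
(~D -> (S <-> U)) | L = T | F = T
~((~D -> (S <-> U)) | L) = ~T = F
Hence (A) is false.

(B): Formalization: ~((~D nand ~L) <-> (S -> (~H nand K)))

~D = ~T = F
~L = ~F = T
~D nand ~L = F nand T = T
~H = ~T = F
~H nand K = F nand T = T
S -> (~H nand K) = F -> T = T
(~D nand ~L) <-> (S -> (~H nand K)) = T <-> T = T
~((~D nand ~L) <-> (S -> (~H nand K))) = ~T = F
So (B) is false.

(C): In symbols: ~(~L -> (~H <-> ~K))

~L = ~F = T
~H = ~T = F
~K = ~T = F
~H <-> ~K = F <-> F = T
~L -> (~H <-> ~K) = T -> T = T
~(~L -> (~H <-> ~K)) = ~T = F
Hence (C) is false.

0 of the 3 statements are true (none).

0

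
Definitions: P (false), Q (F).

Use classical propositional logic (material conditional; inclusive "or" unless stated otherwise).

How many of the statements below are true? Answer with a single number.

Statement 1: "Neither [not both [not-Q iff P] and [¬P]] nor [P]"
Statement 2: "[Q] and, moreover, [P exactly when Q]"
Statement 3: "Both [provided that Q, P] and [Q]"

0

Statement 1: Parsed as ((~Q <-> P) nand ~P) nor P

~Q = ~F = T
~Q <-> P = T <-> F = F
~P = ~F = T
(~Q <-> P) nand ~P = F nand T = T
((~Q <-> P) nand ~P) nor P = T nor F = F
Hence Statement 1 is false.

Statement 2: Formalization: Q & (P <-> Q)

P <-> Q = F <-> F = T
Q & (P <-> Q) = F & T = F
So Statement 2 is false.

Statement 3: This is (Q -> P) & Q.

Q -> P = F -> F = T
(Q -> P) & Q = T & F = F
So Statement 3 is false.

0 of the 3 statements are true (none).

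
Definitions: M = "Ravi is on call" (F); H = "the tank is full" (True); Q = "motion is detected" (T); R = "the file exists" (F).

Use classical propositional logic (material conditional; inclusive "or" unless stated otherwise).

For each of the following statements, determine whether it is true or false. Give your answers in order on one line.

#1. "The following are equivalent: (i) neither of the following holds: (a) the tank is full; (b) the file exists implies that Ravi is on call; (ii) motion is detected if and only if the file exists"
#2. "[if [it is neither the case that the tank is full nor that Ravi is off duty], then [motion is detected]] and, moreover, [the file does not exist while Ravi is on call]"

#1: Parsed as (H ↓ (R → M)) ↔ (Q ↔ R)

R → M = F → F = T
H ↓ (R → M) = T ↓ T = F
Q ↔ R = T ↔ F = F
(H ↓ (R → M)) ↔ (Q ↔ R) = F ↔ F = T
Hence #1 is true.

#2: This is ((H ↓ ¬M) → Q) ∧ (¬R ∧ M).

¬M = ¬F = T
H ↓ ¬M = T ↓ T = F
(H ↓ ¬M) → Q = F → T = T
¬R = ¬F = T
¬R ∧ M = T ∧ F = F
((H ↓ ¬M) → Q) ∧ (¬R ∧ M) = T ∧ F = F
Hence #2 is false.

#1 true, #2 false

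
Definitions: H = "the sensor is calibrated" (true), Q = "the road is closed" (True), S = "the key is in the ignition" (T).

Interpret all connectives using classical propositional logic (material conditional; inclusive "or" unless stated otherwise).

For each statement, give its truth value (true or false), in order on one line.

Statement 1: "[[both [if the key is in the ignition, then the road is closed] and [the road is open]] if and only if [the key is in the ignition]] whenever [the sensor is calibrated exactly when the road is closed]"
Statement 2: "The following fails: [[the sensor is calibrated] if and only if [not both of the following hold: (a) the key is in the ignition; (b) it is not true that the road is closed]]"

Statement 1 F; Statement 2 F

Statement 1: Formalization: (H <-> Q) -> (((S -> Q) & ~Q) <-> S)

H <-> Q = T <-> T = T
S -> Q = T -> T = T
~Q = ~T = F
(S -> Q) & ~Q = T & F = F
((S -> Q) & ~Q) <-> S = F <-> T = F
(H <-> Q) -> (((S -> Q) & ~Q) <-> S) = T -> F = F
Hence Statement 1 is false.

Statement 2: This is ~(H <-> (S nand ~Q)).

~Q = ~T = F
S nand ~Q = T nand F = T
H <-> (S nand ~Q) = T <-> T = T
~(H <-> (S nand ~Q)) = ~T = F
Thus Statement 2 is false.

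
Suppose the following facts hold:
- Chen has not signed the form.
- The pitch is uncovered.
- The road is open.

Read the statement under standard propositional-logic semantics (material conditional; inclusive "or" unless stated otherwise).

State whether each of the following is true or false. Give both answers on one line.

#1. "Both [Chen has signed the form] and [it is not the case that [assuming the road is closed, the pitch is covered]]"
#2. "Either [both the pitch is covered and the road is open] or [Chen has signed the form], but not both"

#1 false; #2 false

Let P = "Chen has signed the form" (F), R = "the road is closed" (F), Q = "the pitch is covered" (F).

#1: This is P & ~(R -> Q).

R -> Q = F -> F = T
~(R -> Q) = ~T = F
P & ~(R -> Q) = F & F = F
Thus #1 is false.

#2: Formalization: (Q & ~R) xor P

~R = ~F = T
Q & ~R = F & T = F
(Q & ~R) xor P = F xor F = F
So #2 is false.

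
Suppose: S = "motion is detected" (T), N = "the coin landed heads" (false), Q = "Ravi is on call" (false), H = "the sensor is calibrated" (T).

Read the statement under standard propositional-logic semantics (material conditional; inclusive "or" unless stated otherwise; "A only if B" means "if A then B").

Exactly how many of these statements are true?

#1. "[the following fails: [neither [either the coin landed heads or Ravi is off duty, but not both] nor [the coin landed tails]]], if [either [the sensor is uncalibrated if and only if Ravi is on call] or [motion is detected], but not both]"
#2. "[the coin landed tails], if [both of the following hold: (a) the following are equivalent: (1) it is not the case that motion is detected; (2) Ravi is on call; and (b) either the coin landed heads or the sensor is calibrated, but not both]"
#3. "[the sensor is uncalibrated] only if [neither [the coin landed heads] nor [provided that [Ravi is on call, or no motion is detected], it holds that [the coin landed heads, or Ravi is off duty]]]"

#1: Formalization: ((not H iff Q) xor S) -> not ((N xor not Q) nor not N)

not H = not True = False
not H iff Q = False iff False = True
(not H iff Q) xor S = True xor True = False
not Q = not False = True
N xor not Q = False xor True = True
not N = not False = True
(N xor not Q) nor not N = True nor True = False
not ((N xor not Q) nor not N) = not False = True
((not H iff Q) xor S) -> not ((N xor not Q) nor not N) = False -> True = True
Thus #1 is true.

#2: Parsed as ((not S iff Q) and (N xor H)) -> not N

not S = not True = False
not S iff Q = False iff False = True
N xor H = False xor True = True
(not S iff Q) and (N xor H) = True and True = True
not N = not False = True
((not S iff Q) and (N xor H)) -> not N = True -> True = True
Thus #2 is true.

#3: This is not H -> (N nor ((Q or not S) -> (N or not Q))).

not H = not True = False
not S = not True = False
Q or not S = False or False = False
not Q = not False = True
N or not Q = False or True = True
(Q or not S) -> (N or not Q) = False -> True = True
N nor ((Q or not S) -> (N or not Q)) = False nor True = False
not H -> (N nor ((Q or not S) -> (N or not Q))) = False -> False = True
So #3 is true.

True statements: 3 (#1, #2, #3).

3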